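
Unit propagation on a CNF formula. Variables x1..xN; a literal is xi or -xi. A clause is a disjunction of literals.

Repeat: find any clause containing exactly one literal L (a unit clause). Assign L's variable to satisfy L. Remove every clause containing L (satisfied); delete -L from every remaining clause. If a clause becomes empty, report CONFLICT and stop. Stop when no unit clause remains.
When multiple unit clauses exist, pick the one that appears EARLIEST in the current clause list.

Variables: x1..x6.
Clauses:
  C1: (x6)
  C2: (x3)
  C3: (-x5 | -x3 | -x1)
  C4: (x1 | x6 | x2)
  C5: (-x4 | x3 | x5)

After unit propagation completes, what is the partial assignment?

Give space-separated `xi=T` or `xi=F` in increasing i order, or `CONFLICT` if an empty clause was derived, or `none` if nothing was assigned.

unit clause [6] forces x6=T; simplify:
  satisfied 2 clause(s); 3 remain; assigned so far: [6]
unit clause [3] forces x3=T; simplify:
  drop -3 from [-5, -3, -1] -> [-5, -1]
  satisfied 2 clause(s); 1 remain; assigned so far: [3, 6]

Answer: x3=T x6=T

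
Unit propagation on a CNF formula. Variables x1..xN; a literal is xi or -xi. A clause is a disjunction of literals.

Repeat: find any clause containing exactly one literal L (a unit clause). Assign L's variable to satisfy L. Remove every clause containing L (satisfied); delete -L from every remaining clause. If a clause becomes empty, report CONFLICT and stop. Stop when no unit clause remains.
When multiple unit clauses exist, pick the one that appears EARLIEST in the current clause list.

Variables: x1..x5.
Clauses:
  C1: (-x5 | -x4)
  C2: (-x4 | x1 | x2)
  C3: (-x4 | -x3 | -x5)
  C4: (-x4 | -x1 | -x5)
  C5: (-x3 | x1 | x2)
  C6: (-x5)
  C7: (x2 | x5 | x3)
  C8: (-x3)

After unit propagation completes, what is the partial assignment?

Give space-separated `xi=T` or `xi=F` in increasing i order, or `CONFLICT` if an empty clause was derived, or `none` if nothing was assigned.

unit clause [-5] forces x5=F; simplify:
  drop 5 from [2, 5, 3] -> [2, 3]
  satisfied 4 clause(s); 4 remain; assigned so far: [5]
unit clause [-3] forces x3=F; simplify:
  drop 3 from [2, 3] -> [2]
  satisfied 2 clause(s); 2 remain; assigned so far: [3, 5]
unit clause [2] forces x2=T; simplify:
  satisfied 2 clause(s); 0 remain; assigned so far: [2, 3, 5]

Answer: x2=T x3=F x5=F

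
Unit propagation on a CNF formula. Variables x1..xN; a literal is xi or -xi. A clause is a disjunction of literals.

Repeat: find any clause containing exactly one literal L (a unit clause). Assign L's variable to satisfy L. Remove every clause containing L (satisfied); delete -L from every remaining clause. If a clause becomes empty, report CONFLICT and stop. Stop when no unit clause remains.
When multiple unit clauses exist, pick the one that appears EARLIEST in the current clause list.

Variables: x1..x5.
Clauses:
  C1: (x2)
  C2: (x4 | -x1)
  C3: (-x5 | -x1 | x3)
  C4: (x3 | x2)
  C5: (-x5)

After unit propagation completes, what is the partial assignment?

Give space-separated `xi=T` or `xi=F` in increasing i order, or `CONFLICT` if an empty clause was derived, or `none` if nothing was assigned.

Answer: x2=T x5=F

Derivation:
unit clause [2] forces x2=T; simplify:
  satisfied 2 clause(s); 3 remain; assigned so far: [2]
unit clause [-5] forces x5=F; simplify:
  satisfied 2 clause(s); 1 remain; assigned so far: [2, 5]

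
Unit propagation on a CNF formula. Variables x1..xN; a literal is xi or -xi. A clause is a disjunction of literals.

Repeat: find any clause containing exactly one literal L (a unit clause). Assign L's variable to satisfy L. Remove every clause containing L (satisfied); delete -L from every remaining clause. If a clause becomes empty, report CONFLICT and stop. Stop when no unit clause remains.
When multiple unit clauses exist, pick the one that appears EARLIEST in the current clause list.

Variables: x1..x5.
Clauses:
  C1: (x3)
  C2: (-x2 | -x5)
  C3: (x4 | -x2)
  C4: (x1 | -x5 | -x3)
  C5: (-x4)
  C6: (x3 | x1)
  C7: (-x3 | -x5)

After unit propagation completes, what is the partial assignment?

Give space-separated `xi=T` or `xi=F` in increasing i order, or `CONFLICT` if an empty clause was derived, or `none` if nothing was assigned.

Answer: x2=F x3=T x4=F x5=F

Derivation:
unit clause [3] forces x3=T; simplify:
  drop -3 from [1, -5, -3] -> [1, -5]
  drop -3 from [-3, -5] -> [-5]
  satisfied 2 clause(s); 5 remain; assigned so far: [3]
unit clause [-4] forces x4=F; simplify:
  drop 4 from [4, -2] -> [-2]
  satisfied 1 clause(s); 4 remain; assigned so far: [3, 4]
unit clause [-2] forces x2=F; simplify:
  satisfied 2 clause(s); 2 remain; assigned so far: [2, 3, 4]
unit clause [-5] forces x5=F; simplify:
  satisfied 2 clause(s); 0 remain; assigned so far: [2, 3, 4, 5]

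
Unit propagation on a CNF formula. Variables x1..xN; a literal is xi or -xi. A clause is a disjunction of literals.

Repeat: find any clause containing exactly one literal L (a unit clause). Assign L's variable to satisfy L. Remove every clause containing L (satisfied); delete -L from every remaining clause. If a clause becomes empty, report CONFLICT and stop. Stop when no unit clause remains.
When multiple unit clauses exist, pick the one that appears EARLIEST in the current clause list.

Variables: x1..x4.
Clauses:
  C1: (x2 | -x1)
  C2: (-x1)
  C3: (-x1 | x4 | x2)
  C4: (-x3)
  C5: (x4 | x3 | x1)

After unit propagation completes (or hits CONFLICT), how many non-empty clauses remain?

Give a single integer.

unit clause [-1] forces x1=F; simplify:
  drop 1 from [4, 3, 1] -> [4, 3]
  satisfied 3 clause(s); 2 remain; assigned so far: [1]
unit clause [-3] forces x3=F; simplify:
  drop 3 from [4, 3] -> [4]
  satisfied 1 clause(s); 1 remain; assigned so far: [1, 3]
unit clause [4] forces x4=T; simplify:
  satisfied 1 clause(s); 0 remain; assigned so far: [1, 3, 4]

Answer: 0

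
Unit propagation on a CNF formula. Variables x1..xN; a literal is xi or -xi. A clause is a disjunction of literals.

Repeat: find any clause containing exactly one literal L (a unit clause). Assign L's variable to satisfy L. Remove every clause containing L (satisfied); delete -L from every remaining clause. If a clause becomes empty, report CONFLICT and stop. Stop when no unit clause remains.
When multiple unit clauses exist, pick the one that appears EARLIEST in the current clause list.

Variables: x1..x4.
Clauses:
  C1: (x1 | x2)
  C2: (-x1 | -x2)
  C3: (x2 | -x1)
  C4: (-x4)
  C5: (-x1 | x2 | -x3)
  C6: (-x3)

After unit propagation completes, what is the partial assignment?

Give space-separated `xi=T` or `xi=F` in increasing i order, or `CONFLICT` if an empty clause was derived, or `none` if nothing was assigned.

unit clause [-4] forces x4=F; simplify:
  satisfied 1 clause(s); 5 remain; assigned so far: [4]
unit clause [-3] forces x3=F; simplify:
  satisfied 2 clause(s); 3 remain; assigned so far: [3, 4]

Answer: x3=F x4=F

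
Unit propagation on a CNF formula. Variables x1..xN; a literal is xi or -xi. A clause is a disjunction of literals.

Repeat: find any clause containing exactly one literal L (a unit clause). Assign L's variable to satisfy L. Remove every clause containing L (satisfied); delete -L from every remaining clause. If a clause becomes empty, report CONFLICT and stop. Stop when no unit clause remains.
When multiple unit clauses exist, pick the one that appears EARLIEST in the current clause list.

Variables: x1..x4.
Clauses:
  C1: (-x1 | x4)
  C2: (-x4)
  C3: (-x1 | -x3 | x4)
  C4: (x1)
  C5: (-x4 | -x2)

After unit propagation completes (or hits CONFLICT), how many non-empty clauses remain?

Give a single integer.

unit clause [-4] forces x4=F; simplify:
  drop 4 from [-1, 4] -> [-1]
  drop 4 from [-1, -3, 4] -> [-1, -3]
  satisfied 2 clause(s); 3 remain; assigned so far: [4]
unit clause [-1] forces x1=F; simplify:
  drop 1 from [1] -> [] (empty!)
  satisfied 2 clause(s); 1 remain; assigned so far: [1, 4]
CONFLICT (empty clause)

Answer: 0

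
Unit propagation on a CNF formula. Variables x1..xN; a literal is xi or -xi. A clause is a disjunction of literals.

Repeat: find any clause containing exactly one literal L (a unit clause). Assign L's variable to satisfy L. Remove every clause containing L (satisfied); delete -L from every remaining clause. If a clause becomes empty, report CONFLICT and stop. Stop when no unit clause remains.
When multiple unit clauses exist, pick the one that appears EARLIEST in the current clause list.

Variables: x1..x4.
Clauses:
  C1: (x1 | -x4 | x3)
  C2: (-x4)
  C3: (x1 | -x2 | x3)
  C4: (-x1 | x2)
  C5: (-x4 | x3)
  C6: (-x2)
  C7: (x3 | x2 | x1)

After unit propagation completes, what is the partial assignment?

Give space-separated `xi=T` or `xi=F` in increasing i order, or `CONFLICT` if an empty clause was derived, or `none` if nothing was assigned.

unit clause [-4] forces x4=F; simplify:
  satisfied 3 clause(s); 4 remain; assigned so far: [4]
unit clause [-2] forces x2=F; simplify:
  drop 2 from [-1, 2] -> [-1]
  drop 2 from [3, 2, 1] -> [3, 1]
  satisfied 2 clause(s); 2 remain; assigned so far: [2, 4]
unit clause [-1] forces x1=F; simplify:
  drop 1 from [3, 1] -> [3]
  satisfied 1 clause(s); 1 remain; assigned so far: [1, 2, 4]
unit clause [3] forces x3=T; simplify:
  satisfied 1 clause(s); 0 remain; assigned so far: [1, 2, 3, 4]

Answer: x1=F x2=F x3=T x4=F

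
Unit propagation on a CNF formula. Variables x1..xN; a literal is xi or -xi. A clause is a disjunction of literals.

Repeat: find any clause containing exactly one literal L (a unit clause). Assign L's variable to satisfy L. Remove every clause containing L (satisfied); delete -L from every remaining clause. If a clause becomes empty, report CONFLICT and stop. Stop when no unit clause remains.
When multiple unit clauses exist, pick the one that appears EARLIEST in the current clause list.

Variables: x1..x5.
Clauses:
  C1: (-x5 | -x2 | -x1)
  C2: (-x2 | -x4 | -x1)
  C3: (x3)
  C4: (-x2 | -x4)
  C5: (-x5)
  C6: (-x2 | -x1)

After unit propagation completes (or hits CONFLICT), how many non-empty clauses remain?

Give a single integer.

unit clause [3] forces x3=T; simplify:
  satisfied 1 clause(s); 5 remain; assigned so far: [3]
unit clause [-5] forces x5=F; simplify:
  satisfied 2 clause(s); 3 remain; assigned so far: [3, 5]

Answer: 3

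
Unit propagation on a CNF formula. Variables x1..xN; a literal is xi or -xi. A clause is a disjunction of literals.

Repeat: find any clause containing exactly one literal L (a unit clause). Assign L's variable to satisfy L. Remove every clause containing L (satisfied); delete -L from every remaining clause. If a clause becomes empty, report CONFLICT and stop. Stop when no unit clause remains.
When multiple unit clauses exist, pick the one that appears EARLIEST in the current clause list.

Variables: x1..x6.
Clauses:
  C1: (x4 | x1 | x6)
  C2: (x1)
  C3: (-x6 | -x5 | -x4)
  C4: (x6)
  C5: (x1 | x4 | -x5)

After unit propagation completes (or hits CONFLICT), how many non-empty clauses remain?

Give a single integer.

Answer: 1

Derivation:
unit clause [1] forces x1=T; simplify:
  satisfied 3 clause(s); 2 remain; assigned so far: [1]
unit clause [6] forces x6=T; simplify:
  drop -6 from [-6, -5, -4] -> [-5, -4]
  satisfied 1 clause(s); 1 remain; assigned so far: [1, 6]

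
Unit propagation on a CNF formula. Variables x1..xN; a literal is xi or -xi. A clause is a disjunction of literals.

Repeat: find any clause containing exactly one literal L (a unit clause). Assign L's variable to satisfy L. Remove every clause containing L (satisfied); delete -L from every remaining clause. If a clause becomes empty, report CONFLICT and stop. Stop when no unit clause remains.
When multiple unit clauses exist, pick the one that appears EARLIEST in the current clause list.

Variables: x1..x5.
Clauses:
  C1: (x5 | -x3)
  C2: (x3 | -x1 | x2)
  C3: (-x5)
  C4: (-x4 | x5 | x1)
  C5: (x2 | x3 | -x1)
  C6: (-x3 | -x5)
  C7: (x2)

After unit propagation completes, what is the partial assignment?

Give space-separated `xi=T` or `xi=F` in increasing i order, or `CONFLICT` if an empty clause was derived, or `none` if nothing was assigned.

Answer: x2=T x3=F x5=F

Derivation:
unit clause [-5] forces x5=F; simplify:
  drop 5 from [5, -3] -> [-3]
  drop 5 from [-4, 5, 1] -> [-4, 1]
  satisfied 2 clause(s); 5 remain; assigned so far: [5]
unit clause [-3] forces x3=F; simplify:
  drop 3 from [3, -1, 2] -> [-1, 2]
  drop 3 from [2, 3, -1] -> [2, -1]
  satisfied 1 clause(s); 4 remain; assigned so far: [3, 5]
unit clause [2] forces x2=T; simplify:
  satisfied 3 clause(s); 1 remain; assigned so far: [2, 3, 5]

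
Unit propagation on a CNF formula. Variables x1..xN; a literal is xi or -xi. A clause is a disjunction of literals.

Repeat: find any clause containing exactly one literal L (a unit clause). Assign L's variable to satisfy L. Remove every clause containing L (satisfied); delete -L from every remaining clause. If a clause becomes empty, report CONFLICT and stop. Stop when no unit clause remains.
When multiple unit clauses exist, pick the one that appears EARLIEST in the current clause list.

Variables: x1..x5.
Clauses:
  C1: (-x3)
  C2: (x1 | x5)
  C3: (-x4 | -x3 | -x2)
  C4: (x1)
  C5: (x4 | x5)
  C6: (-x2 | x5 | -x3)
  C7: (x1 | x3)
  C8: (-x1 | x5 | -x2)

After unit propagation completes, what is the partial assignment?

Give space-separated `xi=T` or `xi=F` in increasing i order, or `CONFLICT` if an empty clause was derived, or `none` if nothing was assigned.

Answer: x1=T x3=F

Derivation:
unit clause [-3] forces x3=F; simplify:
  drop 3 from [1, 3] -> [1]
  satisfied 3 clause(s); 5 remain; assigned so far: [3]
unit clause [1] forces x1=T; simplify:
  drop -1 from [-1, 5, -2] -> [5, -2]
  satisfied 3 clause(s); 2 remain; assigned so far: [1, 3]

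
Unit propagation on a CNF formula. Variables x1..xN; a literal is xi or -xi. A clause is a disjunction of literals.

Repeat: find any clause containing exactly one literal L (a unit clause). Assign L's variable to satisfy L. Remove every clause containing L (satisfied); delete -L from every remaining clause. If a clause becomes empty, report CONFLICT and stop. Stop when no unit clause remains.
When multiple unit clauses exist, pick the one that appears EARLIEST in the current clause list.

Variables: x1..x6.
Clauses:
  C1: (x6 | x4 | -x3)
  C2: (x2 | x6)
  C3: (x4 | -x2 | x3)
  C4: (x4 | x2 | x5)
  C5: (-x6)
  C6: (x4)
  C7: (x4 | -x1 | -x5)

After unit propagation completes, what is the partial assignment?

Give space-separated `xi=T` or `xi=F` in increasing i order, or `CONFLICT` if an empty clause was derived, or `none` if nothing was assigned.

unit clause [-6] forces x6=F; simplify:
  drop 6 from [6, 4, -3] -> [4, -3]
  drop 6 from [2, 6] -> [2]
  satisfied 1 clause(s); 6 remain; assigned so far: [6]
unit clause [2] forces x2=T; simplify:
  drop -2 from [4, -2, 3] -> [4, 3]
  satisfied 2 clause(s); 4 remain; assigned so far: [2, 6]
unit clause [4] forces x4=T; simplify:
  satisfied 4 clause(s); 0 remain; assigned so far: [2, 4, 6]

Answer: x2=T x4=T x6=F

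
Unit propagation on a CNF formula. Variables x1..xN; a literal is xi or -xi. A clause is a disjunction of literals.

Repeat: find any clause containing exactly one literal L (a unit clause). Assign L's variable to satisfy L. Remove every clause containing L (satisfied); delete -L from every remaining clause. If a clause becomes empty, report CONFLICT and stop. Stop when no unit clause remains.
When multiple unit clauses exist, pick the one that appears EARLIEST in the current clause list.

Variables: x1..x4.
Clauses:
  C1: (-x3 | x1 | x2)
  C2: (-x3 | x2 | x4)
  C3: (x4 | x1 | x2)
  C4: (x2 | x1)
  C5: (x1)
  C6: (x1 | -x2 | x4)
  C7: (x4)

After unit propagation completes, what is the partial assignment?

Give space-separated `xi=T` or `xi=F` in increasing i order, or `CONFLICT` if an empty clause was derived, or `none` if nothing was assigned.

unit clause [1] forces x1=T; simplify:
  satisfied 5 clause(s); 2 remain; assigned so far: [1]
unit clause [4] forces x4=T; simplify:
  satisfied 2 clause(s); 0 remain; assigned so far: [1, 4]

Answer: x1=T x4=T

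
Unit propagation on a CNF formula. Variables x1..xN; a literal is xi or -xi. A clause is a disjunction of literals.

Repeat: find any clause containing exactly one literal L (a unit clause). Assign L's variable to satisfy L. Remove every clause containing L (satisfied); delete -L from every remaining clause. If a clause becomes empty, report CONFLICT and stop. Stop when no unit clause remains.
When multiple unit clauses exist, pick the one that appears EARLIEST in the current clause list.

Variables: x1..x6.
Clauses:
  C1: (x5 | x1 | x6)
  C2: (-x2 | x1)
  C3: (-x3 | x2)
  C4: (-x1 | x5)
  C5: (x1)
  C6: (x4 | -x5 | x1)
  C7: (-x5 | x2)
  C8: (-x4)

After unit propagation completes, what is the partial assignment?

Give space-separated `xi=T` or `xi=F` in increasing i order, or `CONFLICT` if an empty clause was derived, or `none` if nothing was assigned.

Answer: x1=T x2=T x4=F x5=T

Derivation:
unit clause [1] forces x1=T; simplify:
  drop -1 from [-1, 5] -> [5]
  satisfied 4 clause(s); 4 remain; assigned so far: [1]
unit clause [5] forces x5=T; simplify:
  drop -5 from [-5, 2] -> [2]
  satisfied 1 clause(s); 3 remain; assigned so far: [1, 5]
unit clause [2] forces x2=T; simplify:
  satisfied 2 clause(s); 1 remain; assigned so far: [1, 2, 5]
unit clause [-4] forces x4=F; simplify:
  satisfied 1 clause(s); 0 remain; assigned so far: [1, 2, 4, 5]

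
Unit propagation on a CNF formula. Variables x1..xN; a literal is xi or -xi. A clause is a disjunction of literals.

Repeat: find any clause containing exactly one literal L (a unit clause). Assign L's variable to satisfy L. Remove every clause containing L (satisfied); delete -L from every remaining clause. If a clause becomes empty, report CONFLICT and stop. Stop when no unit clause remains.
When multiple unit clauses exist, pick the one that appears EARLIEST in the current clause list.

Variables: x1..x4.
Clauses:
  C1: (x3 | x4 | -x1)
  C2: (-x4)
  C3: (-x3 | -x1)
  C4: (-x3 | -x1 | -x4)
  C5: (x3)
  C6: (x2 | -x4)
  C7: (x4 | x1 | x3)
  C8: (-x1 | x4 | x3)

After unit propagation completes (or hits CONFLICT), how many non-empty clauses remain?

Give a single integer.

unit clause [-4] forces x4=F; simplify:
  drop 4 from [3, 4, -1] -> [3, -1]
  drop 4 from [4, 1, 3] -> [1, 3]
  drop 4 from [-1, 4, 3] -> [-1, 3]
  satisfied 3 clause(s); 5 remain; assigned so far: [4]
unit clause [3] forces x3=T; simplify:
  drop -3 from [-3, -1] -> [-1]
  satisfied 4 clause(s); 1 remain; assigned so far: [3, 4]
unit clause [-1] forces x1=F; simplify:
  satisfied 1 clause(s); 0 remain; assigned so far: [1, 3, 4]

Answer: 0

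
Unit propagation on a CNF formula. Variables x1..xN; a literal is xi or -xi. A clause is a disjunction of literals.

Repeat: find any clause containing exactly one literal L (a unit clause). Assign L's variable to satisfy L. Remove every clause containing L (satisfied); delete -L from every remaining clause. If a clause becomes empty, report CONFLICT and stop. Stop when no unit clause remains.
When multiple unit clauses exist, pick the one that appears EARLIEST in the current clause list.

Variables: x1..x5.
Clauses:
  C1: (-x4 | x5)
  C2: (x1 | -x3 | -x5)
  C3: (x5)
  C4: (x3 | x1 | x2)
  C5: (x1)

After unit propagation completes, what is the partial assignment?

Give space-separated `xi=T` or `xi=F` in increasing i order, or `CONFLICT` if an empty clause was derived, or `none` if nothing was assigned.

Answer: x1=T x5=T

Derivation:
unit clause [5] forces x5=T; simplify:
  drop -5 from [1, -3, -5] -> [1, -3]
  satisfied 2 clause(s); 3 remain; assigned so far: [5]
unit clause [1] forces x1=T; simplify:
  satisfied 3 clause(s); 0 remain; assigned so far: [1, 5]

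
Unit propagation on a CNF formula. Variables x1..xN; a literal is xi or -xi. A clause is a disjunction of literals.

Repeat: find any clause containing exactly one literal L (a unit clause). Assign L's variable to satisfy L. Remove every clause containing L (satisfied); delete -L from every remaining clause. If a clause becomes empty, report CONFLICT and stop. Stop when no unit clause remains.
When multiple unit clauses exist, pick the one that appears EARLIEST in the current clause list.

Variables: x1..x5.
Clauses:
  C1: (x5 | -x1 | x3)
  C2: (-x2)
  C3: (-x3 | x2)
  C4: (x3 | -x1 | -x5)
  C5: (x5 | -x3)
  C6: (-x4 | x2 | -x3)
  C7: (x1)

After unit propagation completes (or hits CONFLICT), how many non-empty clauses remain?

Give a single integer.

unit clause [-2] forces x2=F; simplify:
  drop 2 from [-3, 2] -> [-3]
  drop 2 from [-4, 2, -3] -> [-4, -3]
  satisfied 1 clause(s); 6 remain; assigned so far: [2]
unit clause [-3] forces x3=F; simplify:
  drop 3 from [5, -1, 3] -> [5, -1]
  drop 3 from [3, -1, -5] -> [-1, -5]
  satisfied 3 clause(s); 3 remain; assigned so far: [2, 3]
unit clause [1] forces x1=T; simplify:
  drop -1 from [5, -1] -> [5]
  drop -1 from [-1, -5] -> [-5]
  satisfied 1 clause(s); 2 remain; assigned so far: [1, 2, 3]
unit clause [5] forces x5=T; simplify:
  drop -5 from [-5] -> [] (empty!)
  satisfied 1 clause(s); 1 remain; assigned so far: [1, 2, 3, 5]
CONFLICT (empty clause)

Answer: 0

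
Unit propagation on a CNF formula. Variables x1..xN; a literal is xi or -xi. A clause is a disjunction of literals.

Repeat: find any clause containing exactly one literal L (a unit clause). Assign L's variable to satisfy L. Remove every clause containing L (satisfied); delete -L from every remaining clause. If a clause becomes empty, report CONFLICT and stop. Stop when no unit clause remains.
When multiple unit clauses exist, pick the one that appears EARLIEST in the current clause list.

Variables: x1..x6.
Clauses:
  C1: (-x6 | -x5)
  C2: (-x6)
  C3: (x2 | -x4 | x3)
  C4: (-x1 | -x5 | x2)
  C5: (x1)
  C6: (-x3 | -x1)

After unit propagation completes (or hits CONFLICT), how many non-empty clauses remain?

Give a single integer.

Answer: 2

Derivation:
unit clause [-6] forces x6=F; simplify:
  satisfied 2 clause(s); 4 remain; assigned so far: [6]
unit clause [1] forces x1=T; simplify:
  drop -1 from [-1, -5, 2] -> [-5, 2]
  drop -1 from [-3, -1] -> [-3]
  satisfied 1 clause(s); 3 remain; assigned so far: [1, 6]
unit clause [-3] forces x3=F; simplify:
  drop 3 from [2, -4, 3] -> [2, -4]
  satisfied 1 clause(s); 2 remain; assigned so far: [1, 3, 6]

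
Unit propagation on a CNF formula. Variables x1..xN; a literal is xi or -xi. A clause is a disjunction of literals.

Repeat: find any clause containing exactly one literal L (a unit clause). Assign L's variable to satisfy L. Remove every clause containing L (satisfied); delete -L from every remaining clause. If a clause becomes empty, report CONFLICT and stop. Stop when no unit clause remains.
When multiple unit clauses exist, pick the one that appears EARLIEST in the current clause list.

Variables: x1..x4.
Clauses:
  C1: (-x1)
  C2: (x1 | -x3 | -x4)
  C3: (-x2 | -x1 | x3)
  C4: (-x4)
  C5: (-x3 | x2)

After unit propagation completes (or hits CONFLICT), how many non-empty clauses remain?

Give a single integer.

unit clause [-1] forces x1=F; simplify:
  drop 1 from [1, -3, -4] -> [-3, -4]
  satisfied 2 clause(s); 3 remain; assigned so far: [1]
unit clause [-4] forces x4=F; simplify:
  satisfied 2 clause(s); 1 remain; assigned so far: [1, 4]

Answer: 1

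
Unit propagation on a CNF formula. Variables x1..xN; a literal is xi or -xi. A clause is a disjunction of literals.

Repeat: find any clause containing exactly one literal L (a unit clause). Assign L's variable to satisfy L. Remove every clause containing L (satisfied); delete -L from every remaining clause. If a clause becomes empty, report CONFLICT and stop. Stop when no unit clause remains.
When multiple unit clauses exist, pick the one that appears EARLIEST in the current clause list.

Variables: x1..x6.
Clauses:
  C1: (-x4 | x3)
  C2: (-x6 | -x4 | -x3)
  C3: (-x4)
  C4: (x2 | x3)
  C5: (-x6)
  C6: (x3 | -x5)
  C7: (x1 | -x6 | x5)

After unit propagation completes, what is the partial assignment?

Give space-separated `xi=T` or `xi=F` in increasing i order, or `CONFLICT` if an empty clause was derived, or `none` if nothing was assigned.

Answer: x4=F x6=F

Derivation:
unit clause [-4] forces x4=F; simplify:
  satisfied 3 clause(s); 4 remain; assigned so far: [4]
unit clause [-6] forces x6=F; simplify:
  satisfied 2 clause(s); 2 remain; assigned so far: [4, 6]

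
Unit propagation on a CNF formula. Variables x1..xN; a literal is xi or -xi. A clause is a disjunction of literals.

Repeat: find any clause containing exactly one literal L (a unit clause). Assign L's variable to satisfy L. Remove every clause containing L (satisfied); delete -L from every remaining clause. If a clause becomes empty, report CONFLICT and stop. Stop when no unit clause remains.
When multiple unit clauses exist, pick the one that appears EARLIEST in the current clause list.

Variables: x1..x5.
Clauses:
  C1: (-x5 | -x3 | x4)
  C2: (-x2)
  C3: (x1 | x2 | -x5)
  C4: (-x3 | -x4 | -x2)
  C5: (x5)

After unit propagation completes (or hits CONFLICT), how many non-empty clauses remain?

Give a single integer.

unit clause [-2] forces x2=F; simplify:
  drop 2 from [1, 2, -5] -> [1, -5]
  satisfied 2 clause(s); 3 remain; assigned so far: [2]
unit clause [5] forces x5=T; simplify:
  drop -5 from [-5, -3, 4] -> [-3, 4]
  drop -5 from [1, -5] -> [1]
  satisfied 1 clause(s); 2 remain; assigned so far: [2, 5]
unit clause [1] forces x1=T; simplify:
  satisfied 1 clause(s); 1 remain; assigned so far: [1, 2, 5]

Answer: 1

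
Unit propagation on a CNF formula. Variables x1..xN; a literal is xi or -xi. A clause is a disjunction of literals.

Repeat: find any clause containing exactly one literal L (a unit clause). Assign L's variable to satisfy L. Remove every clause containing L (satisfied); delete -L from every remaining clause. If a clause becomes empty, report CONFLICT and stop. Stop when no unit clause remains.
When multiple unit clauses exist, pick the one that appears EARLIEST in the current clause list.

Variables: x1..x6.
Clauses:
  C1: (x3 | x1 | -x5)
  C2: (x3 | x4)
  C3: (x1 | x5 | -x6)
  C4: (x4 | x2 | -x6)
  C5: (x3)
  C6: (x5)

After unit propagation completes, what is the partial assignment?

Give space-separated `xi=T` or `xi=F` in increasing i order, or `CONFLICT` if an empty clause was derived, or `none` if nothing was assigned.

Answer: x3=T x5=T

Derivation:
unit clause [3] forces x3=T; simplify:
  satisfied 3 clause(s); 3 remain; assigned so far: [3]
unit clause [5] forces x5=T; simplify:
  satisfied 2 clause(s); 1 remain; assigned so far: [3, 5]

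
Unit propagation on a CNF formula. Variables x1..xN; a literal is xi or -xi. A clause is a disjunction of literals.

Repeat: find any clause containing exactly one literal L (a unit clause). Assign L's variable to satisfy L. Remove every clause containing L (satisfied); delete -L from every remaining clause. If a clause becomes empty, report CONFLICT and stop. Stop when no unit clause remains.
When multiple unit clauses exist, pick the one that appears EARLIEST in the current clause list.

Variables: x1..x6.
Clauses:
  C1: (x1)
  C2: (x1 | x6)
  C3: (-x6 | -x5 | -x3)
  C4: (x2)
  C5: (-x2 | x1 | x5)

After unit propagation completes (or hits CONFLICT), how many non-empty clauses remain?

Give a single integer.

unit clause [1] forces x1=T; simplify:
  satisfied 3 clause(s); 2 remain; assigned so far: [1]
unit clause [2] forces x2=T; simplify:
  satisfied 1 clause(s); 1 remain; assigned so far: [1, 2]

Answer: 1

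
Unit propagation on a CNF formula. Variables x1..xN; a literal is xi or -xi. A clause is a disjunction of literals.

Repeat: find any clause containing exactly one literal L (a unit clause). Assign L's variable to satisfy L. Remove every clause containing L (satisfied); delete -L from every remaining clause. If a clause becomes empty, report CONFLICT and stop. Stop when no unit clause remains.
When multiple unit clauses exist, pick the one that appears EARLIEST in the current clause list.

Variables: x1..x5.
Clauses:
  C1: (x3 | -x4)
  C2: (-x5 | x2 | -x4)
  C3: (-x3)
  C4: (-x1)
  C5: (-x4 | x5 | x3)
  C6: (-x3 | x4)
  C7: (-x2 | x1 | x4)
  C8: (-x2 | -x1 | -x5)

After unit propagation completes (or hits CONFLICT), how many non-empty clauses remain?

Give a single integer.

Answer: 0

Derivation:
unit clause [-3] forces x3=F; simplify:
  drop 3 from [3, -4] -> [-4]
  drop 3 from [-4, 5, 3] -> [-4, 5]
  satisfied 2 clause(s); 6 remain; assigned so far: [3]
unit clause [-4] forces x4=F; simplify:
  drop 4 from [-2, 1, 4] -> [-2, 1]
  satisfied 3 clause(s); 3 remain; assigned so far: [3, 4]
unit clause [-1] forces x1=F; simplify:
  drop 1 from [-2, 1] -> [-2]
  satisfied 2 clause(s); 1 remain; assigned so far: [1, 3, 4]
unit clause [-2] forces x2=F; simplify:
  satisfied 1 clause(s); 0 remain; assigned so far: [1, 2, 3, 4]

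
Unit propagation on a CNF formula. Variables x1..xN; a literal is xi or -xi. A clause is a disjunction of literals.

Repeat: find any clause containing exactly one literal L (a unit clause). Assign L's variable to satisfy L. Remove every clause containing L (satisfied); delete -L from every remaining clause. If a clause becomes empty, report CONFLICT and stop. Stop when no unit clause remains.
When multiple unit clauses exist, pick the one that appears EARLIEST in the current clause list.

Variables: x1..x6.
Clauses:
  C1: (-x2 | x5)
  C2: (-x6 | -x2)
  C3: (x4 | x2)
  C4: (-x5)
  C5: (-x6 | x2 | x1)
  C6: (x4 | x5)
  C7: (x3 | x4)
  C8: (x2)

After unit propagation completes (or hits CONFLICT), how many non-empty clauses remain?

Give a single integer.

unit clause [-5] forces x5=F; simplify:
  drop 5 from [-2, 5] -> [-2]
  drop 5 from [4, 5] -> [4]
  satisfied 1 clause(s); 7 remain; assigned so far: [5]
unit clause [-2] forces x2=F; simplify:
  drop 2 from [4, 2] -> [4]
  drop 2 from [-6, 2, 1] -> [-6, 1]
  drop 2 from [2] -> [] (empty!)
  satisfied 2 clause(s); 5 remain; assigned so far: [2, 5]
CONFLICT (empty clause)

Answer: 4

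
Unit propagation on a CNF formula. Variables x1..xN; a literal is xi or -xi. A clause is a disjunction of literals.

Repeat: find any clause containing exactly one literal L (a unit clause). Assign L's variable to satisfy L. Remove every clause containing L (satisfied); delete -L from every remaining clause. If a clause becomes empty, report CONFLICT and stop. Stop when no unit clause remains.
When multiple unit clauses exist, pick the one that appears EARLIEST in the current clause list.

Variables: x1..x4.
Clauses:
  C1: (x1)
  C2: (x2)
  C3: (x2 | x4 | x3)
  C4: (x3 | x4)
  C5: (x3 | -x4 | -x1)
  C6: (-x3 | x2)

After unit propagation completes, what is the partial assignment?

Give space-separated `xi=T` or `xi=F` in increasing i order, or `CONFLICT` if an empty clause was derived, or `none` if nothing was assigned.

Answer: x1=T x2=T

Derivation:
unit clause [1] forces x1=T; simplify:
  drop -1 from [3, -4, -1] -> [3, -4]
  satisfied 1 clause(s); 5 remain; assigned so far: [1]
unit clause [2] forces x2=T; simplify:
  satisfied 3 clause(s); 2 remain; assigned so far: [1, 2]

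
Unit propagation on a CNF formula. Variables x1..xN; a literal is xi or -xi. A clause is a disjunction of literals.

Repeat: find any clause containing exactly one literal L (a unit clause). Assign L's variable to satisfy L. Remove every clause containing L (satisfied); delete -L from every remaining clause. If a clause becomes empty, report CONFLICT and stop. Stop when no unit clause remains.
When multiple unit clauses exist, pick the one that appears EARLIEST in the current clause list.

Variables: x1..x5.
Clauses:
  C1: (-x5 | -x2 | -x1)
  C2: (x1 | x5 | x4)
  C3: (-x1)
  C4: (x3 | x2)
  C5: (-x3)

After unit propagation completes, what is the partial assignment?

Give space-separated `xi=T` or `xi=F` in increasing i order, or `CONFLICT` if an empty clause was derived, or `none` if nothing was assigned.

Answer: x1=F x2=T x3=F

Derivation:
unit clause [-1] forces x1=F; simplify:
  drop 1 from [1, 5, 4] -> [5, 4]
  satisfied 2 clause(s); 3 remain; assigned so far: [1]
unit clause [-3] forces x3=F; simplify:
  drop 3 from [3, 2] -> [2]
  satisfied 1 clause(s); 2 remain; assigned so far: [1, 3]
unit clause [2] forces x2=T; simplify:
  satisfied 1 clause(s); 1 remain; assigned so far: [1, 2, 3]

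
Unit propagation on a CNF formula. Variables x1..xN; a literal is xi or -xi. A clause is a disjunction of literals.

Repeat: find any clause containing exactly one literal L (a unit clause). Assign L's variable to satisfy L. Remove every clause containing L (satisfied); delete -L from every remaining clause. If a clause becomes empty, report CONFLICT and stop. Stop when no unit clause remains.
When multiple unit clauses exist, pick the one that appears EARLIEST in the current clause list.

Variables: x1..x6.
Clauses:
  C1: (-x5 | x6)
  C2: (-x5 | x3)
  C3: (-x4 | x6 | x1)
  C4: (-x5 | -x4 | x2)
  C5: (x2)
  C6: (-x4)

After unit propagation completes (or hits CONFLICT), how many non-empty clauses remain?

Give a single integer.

unit clause [2] forces x2=T; simplify:
  satisfied 2 clause(s); 4 remain; assigned so far: [2]
unit clause [-4] forces x4=F; simplify:
  satisfied 2 clause(s); 2 remain; assigned so far: [2, 4]

Answer: 2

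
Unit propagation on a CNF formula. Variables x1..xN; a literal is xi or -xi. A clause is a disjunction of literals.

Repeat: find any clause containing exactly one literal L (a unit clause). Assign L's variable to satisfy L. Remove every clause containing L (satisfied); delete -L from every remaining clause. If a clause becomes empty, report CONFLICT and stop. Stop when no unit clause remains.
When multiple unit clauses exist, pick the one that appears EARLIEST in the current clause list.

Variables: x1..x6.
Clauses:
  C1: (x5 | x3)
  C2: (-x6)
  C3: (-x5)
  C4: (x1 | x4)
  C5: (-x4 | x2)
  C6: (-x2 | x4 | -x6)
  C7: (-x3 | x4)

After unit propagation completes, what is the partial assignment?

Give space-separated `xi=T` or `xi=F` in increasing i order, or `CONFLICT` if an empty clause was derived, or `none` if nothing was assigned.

unit clause [-6] forces x6=F; simplify:
  satisfied 2 clause(s); 5 remain; assigned so far: [6]
unit clause [-5] forces x5=F; simplify:
  drop 5 from [5, 3] -> [3]
  satisfied 1 clause(s); 4 remain; assigned so far: [5, 6]
unit clause [3] forces x3=T; simplify:
  drop -3 from [-3, 4] -> [4]
  satisfied 1 clause(s); 3 remain; assigned so far: [3, 5, 6]
unit clause [4] forces x4=T; simplify:
  drop -4 from [-4, 2] -> [2]
  satisfied 2 clause(s); 1 remain; assigned so far: [3, 4, 5, 6]
unit clause [2] forces x2=T; simplify:
  satisfied 1 clause(s); 0 remain; assigned so far: [2, 3, 4, 5, 6]

Answer: x2=T x3=T x4=T x5=F x6=F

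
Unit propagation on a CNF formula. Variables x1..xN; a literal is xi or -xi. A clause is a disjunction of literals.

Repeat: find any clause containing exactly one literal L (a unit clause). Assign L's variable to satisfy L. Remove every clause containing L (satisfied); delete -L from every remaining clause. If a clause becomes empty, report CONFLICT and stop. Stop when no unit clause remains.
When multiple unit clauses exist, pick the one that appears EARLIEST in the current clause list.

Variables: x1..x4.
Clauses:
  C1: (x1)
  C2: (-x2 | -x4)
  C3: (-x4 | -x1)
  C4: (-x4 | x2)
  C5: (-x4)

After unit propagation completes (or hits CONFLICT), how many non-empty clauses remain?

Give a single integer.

Answer: 0

Derivation:
unit clause [1] forces x1=T; simplify:
  drop -1 from [-4, -1] -> [-4]
  satisfied 1 clause(s); 4 remain; assigned so far: [1]
unit clause [-4] forces x4=F; simplify:
  satisfied 4 clause(s); 0 remain; assigned so far: [1, 4]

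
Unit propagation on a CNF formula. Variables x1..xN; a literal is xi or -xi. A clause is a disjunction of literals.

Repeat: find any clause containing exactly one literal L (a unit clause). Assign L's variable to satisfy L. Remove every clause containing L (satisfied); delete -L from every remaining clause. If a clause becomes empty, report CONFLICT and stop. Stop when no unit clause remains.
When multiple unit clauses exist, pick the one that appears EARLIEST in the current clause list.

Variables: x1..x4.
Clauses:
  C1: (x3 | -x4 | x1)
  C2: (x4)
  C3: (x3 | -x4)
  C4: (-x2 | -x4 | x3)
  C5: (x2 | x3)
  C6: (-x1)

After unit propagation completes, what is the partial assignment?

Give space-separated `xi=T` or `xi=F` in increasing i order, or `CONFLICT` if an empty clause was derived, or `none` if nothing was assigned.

unit clause [4] forces x4=T; simplify:
  drop -4 from [3, -4, 1] -> [3, 1]
  drop -4 from [3, -4] -> [3]
  drop -4 from [-2, -4, 3] -> [-2, 3]
  satisfied 1 clause(s); 5 remain; assigned so far: [4]
unit clause [3] forces x3=T; simplify:
  satisfied 4 clause(s); 1 remain; assigned so far: [3, 4]
unit clause [-1] forces x1=F; simplify:
  satisfied 1 clause(s); 0 remain; assigned so far: [1, 3, 4]

Answer: x1=F x3=T x4=T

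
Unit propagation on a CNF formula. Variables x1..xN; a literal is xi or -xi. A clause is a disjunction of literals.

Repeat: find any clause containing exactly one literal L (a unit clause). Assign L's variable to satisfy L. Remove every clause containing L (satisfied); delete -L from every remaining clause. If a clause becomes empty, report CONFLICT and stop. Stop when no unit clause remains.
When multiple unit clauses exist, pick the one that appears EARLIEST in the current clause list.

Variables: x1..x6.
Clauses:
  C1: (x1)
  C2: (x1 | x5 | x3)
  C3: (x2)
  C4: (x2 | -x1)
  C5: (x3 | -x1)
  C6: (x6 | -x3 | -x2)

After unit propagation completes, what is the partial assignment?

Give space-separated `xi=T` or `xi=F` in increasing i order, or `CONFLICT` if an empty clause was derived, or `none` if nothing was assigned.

Answer: x1=T x2=T x3=T x6=T

Derivation:
unit clause [1] forces x1=T; simplify:
  drop -1 from [2, -1] -> [2]
  drop -1 from [3, -1] -> [3]
  satisfied 2 clause(s); 4 remain; assigned so far: [1]
unit clause [2] forces x2=T; simplify:
  drop -2 from [6, -3, -2] -> [6, -3]
  satisfied 2 clause(s); 2 remain; assigned so far: [1, 2]
unit clause [3] forces x3=T; simplify:
  drop -3 from [6, -3] -> [6]
  satisfied 1 clause(s); 1 remain; assigned so far: [1, 2, 3]
unit clause [6] forces x6=T; simplify:
  satisfied 1 clause(s); 0 remain; assigned so far: [1, 2, 3, 6]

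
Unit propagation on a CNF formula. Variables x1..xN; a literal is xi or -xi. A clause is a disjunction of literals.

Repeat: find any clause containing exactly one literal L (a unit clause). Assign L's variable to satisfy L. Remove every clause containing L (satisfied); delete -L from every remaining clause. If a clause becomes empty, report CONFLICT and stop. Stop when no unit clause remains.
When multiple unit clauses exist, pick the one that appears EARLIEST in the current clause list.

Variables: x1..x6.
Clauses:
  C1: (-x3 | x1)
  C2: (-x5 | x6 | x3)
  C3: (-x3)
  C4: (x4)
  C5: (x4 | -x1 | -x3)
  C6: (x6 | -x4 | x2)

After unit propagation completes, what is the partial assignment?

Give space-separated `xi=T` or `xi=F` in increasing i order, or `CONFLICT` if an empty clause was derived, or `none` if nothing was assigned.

Answer: x3=F x4=T

Derivation:
unit clause [-3] forces x3=F; simplify:
  drop 3 from [-5, 6, 3] -> [-5, 6]
  satisfied 3 clause(s); 3 remain; assigned so far: [3]
unit clause [4] forces x4=T; simplify:
  drop -4 from [6, -4, 2] -> [6, 2]
  satisfied 1 clause(s); 2 remain; assigned so far: [3, 4]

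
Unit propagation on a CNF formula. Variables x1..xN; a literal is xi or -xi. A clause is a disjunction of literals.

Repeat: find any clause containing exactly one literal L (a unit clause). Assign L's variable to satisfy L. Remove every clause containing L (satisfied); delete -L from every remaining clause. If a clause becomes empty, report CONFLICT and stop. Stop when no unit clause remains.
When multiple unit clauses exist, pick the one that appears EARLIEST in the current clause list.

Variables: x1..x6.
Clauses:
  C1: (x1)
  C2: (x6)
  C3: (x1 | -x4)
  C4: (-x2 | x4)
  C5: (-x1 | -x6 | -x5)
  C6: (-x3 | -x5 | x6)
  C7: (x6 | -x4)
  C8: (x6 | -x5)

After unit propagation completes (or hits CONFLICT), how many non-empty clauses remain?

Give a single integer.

Answer: 1

Derivation:
unit clause [1] forces x1=T; simplify:
  drop -1 from [-1, -6, -5] -> [-6, -5]
  satisfied 2 clause(s); 6 remain; assigned so far: [1]
unit clause [6] forces x6=T; simplify:
  drop -6 from [-6, -5] -> [-5]
  satisfied 4 clause(s); 2 remain; assigned so far: [1, 6]
unit clause [-5] forces x5=F; simplify:
  satisfied 1 clause(s); 1 remain; assigned so far: [1, 5, 6]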